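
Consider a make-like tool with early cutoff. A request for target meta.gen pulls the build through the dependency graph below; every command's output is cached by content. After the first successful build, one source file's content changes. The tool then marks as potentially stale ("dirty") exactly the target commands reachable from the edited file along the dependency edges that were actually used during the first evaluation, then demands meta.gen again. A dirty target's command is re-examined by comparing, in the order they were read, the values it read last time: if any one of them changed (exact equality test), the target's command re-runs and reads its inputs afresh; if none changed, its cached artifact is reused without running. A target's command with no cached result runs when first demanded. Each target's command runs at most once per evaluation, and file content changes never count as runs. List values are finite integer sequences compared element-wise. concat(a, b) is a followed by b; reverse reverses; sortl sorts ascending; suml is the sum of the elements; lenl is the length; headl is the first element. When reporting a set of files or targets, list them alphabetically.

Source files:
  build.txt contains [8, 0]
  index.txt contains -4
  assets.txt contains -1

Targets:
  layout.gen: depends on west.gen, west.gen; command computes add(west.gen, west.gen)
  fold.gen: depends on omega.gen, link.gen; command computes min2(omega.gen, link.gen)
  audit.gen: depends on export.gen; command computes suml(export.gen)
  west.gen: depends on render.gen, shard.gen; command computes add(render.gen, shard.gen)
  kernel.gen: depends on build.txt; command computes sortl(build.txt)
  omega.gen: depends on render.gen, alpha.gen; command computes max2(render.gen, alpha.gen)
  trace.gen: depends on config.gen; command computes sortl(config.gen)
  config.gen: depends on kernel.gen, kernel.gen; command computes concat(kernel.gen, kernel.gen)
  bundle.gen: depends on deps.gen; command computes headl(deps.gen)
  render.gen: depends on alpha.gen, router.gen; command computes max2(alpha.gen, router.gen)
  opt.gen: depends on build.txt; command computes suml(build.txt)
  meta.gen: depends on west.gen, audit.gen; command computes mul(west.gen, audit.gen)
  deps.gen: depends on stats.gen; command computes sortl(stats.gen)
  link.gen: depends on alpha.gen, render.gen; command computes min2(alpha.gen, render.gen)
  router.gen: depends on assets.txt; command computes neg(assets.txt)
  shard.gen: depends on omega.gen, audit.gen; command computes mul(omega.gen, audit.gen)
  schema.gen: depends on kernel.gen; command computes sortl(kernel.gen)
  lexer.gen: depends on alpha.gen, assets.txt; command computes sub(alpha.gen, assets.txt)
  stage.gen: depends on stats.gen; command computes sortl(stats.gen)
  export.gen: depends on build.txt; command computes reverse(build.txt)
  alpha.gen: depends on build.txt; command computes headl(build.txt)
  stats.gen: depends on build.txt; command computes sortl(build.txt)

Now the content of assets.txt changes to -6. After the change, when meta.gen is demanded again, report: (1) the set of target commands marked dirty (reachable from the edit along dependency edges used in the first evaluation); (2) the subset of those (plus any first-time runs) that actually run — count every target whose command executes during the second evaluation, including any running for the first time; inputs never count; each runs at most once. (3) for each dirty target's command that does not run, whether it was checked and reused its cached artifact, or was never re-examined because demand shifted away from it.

First demand of the output computes:
  alpha.gen = headl([8, 0]) = 8
  export.gen = reverse([8, 0]) = [0, 8]
  audit.gen = suml([0, 8]) = 8
  router.gen = neg(-1) = 1
  render.gen = max2(8, 1) = 8
  omega.gen = max2(8, 8) = 8
  shard.gen = mul(8, 8) = 64
  west.gen = add(8, 64) = 72
  meta.gen = mul(72, 8) = 576

After the edit, cleaning proceeds:
  router.gen: a read changed (assets.txt -1->-6) — executes, giving 6.
  render.gen: a read changed (router.gen 1->6) — executes, giving 8 — identical to its old value.
  omega.gen: dirty, but its reads are unchanged (render.gen unchanged, alpha.gen unchanged); cached 8 stands.
  shard.gen: dirty, but its reads are unchanged (omega.gen unchanged, audit.gen unchanged); cached 64 stands.
  west.gen: dirty, but its reads are unchanged (render.gen unchanged, shard.gen unchanged); cached 72 stands.
  meta.gen: dirty, but its reads are unchanged (west.gen unchanged, audit.gen unchanged); cached 576 stands.

Note the absorption at render.gen: it re-runs yet its value is the same, leaving the output's value untouched.

The edit dirties: meta.gen, omega.gen, render.gen, router.gen, shard.gen, west.gen.
2 target commands run: render.gen, router.gen.
Cache hits after checking: meta.gen, omega.gen, shard.gen, west.gen.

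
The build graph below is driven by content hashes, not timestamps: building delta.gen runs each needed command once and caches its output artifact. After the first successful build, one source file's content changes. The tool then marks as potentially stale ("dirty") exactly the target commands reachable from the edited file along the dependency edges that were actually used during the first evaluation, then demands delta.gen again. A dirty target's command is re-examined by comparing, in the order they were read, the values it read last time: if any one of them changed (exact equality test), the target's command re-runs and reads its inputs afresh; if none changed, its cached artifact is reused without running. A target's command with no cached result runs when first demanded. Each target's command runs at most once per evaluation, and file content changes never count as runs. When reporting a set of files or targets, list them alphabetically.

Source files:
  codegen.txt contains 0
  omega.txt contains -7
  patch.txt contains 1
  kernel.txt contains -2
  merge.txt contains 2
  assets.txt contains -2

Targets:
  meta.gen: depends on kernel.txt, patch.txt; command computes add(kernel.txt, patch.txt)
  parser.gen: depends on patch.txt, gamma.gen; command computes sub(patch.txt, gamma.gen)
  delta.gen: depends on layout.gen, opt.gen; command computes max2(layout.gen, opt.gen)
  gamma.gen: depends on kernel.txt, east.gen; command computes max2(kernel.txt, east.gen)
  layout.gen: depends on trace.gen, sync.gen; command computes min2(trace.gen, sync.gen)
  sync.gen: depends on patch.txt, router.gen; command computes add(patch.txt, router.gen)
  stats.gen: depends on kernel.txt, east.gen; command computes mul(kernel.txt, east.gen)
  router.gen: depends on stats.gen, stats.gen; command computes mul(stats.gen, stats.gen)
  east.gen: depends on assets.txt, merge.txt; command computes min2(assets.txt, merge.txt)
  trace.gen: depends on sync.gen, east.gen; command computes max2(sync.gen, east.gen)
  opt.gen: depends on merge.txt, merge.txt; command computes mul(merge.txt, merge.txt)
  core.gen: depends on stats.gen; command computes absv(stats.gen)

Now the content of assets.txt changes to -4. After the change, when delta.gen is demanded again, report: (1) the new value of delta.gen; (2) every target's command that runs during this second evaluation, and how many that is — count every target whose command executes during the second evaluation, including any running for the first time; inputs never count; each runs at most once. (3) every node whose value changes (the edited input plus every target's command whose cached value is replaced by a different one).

delta.gen now evaluates to 65.
Run set: delta.gen, east.gen, layout.gen, router.gen, stats.gen, sync.gen, trace.gen (7 run).
Changed values: assets.txt, delta.gen, east.gen, layout.gen, router.gen, stats.gen, sync.gen, trace.gen.

Initial pass — values computed on the first demand:
  east.gen = min2(-2, 2) = -2
  opt.gen = mul(2, 2) = 4
  stats.gen = mul(-2, -2) = 4
  router.gen = mul(4, 4) = 16
  sync.gen = add(1, 16) = 17
  trace.gen = max2(17, -2) = 17
  layout.gen = min2(17, 17) = 17
  delta.gen = max2(17, 4) = 17

Second demand — change propagation:
  east.gen: re-runs because assets.txt -2->-4; new result -4.
  stats.gen: re-runs because east.gen -2->-4; new result 8.
  router.gen: re-runs because stats.gen 4->8; stats.gen 4->8; new result 64.
  sync.gen: re-runs because router.gen 16->64; new result 65.
  trace.gen: re-runs because sync.gen 17->65; east.gen -2->-4; new result 65.
  layout.gen: re-runs because trace.gen 17->65; sync.gen 17->65; new result 65.
  delta.gen: re-runs because layout.gen 17->65; new result 65.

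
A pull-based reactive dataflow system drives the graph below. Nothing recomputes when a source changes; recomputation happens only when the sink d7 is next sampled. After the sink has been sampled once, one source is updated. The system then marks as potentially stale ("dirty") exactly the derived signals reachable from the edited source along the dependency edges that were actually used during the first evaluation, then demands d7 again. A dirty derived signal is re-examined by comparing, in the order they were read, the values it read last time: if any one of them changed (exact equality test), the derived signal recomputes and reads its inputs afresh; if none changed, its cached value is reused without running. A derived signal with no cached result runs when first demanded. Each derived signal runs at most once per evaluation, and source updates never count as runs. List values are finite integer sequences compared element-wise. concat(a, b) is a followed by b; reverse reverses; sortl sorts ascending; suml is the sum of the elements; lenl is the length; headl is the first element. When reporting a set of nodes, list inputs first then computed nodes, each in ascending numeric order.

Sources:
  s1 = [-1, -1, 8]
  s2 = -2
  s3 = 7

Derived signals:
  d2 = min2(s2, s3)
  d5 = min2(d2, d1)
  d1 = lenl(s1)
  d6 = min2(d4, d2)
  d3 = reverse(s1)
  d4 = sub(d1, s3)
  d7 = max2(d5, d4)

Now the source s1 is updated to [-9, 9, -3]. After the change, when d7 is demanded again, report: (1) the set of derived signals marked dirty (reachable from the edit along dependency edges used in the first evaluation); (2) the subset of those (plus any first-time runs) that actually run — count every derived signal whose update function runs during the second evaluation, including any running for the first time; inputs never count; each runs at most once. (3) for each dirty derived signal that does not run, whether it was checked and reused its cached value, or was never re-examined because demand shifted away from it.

Marked dirty: d1, d4, d5, d7.
Derived signals that run: d1 — 1 in total.
Checked but reused from cache: d4, d5, d7.
Key observation: the change is absorbed at d1 — it re-runs but produces the same value, and the output's value is unchanged.

First evaluation (everything demanded from the output):
  d1 = lenl([-1, -1, 8]) = 3
  d2 = min2(-2, 7) = -2
  d4 = sub(3, 7) = -4
  d5 = min2(-2, 3) = -2
  d7 = max2(-2, -4) = -2

Propagation after the edit:
  d1: runs — s1 [-1, -1, 8]->[-9, 9, -3]; result 3 (same value as before).
  d4: checked — values it read are unchanged (d1 unchanged, s3 unchanged); reused cached -4 without running.
  d5: checked — values it read are unchanged (d2 unchanged, d1 unchanged); reused cached -2 without running.
  d7: checked — values it read are unchanged (d5 unchanged, d4 unchanged); reused cached -2 without running.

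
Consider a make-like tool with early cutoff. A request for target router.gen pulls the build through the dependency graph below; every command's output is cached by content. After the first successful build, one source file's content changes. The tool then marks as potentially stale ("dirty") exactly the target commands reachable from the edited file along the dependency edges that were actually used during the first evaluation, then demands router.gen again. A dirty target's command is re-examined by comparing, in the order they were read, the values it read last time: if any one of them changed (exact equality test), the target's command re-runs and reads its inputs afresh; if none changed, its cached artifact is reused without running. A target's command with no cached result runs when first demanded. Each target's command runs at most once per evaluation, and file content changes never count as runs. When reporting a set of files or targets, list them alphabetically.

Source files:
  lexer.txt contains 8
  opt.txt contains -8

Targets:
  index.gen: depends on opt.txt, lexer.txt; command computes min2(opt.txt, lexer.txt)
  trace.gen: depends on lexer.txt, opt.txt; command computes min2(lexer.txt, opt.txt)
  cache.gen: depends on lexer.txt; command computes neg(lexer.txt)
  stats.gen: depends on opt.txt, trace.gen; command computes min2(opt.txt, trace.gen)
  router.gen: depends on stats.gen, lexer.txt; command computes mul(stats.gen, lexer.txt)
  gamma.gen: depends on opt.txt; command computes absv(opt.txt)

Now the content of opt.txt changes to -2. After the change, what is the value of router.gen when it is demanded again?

First demand of the output computes:
  trace.gen = min2(8, -8) = -8
  stats.gen = min2(-8, -8) = -8
  router.gen = mul(-8, 8) = -64

After the edit, cleaning proceeds:
  trace.gen: a read changed (opt.txt -8->-2) — executes, giving -2.
  stats.gen: a read changed (opt.txt -8->-2; trace.gen -8->-2) — executes, giving -2.
  router.gen: a read changed (stats.gen -8->-2) — executes, giving -16.

Demanding router.gen again yields -16.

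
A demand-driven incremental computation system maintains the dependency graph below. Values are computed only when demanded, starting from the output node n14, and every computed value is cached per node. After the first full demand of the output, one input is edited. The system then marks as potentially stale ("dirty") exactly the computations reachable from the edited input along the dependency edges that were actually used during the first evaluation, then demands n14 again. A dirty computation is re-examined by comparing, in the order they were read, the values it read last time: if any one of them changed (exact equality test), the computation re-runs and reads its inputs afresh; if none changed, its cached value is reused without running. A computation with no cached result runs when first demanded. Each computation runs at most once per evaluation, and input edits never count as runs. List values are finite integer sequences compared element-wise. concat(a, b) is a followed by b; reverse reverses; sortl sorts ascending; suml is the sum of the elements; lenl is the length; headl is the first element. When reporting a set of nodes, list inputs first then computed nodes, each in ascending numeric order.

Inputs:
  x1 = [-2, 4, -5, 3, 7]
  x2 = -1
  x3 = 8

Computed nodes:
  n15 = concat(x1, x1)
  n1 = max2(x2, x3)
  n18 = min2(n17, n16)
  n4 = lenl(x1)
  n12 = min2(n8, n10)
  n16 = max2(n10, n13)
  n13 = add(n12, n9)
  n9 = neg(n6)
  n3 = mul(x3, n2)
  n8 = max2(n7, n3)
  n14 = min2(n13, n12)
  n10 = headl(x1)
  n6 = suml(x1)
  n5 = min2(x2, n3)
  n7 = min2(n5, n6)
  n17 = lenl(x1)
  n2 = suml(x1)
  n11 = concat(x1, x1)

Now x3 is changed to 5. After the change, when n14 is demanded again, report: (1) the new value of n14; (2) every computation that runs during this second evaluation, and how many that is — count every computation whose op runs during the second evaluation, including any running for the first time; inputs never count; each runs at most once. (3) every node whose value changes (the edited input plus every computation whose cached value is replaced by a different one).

First evaluation (everything demanded from the output):
  n2 = suml([-2, 4, -5, 3, 7]) = 7
  n3 = mul(8, 7) = 56
  n5 = min2(-1, 56) = -1
  n6 = suml([-2, 4, -5, 3, 7]) = 7
  n7 = min2(-1, 7) = -1
  n8 = max2(-1, 56) = 56
  n9 = neg(7) = -7
  n10 = headl([-2, 4, -5, 3, 7]) = -2
  n12 = min2(56, -2) = -2
  n13 = add(-2, -7) = -9
  n14 = min2(-9, -2) = -9

Propagation after the edit:
  n3: runs — x3 8->5; result 35.
  n5: runs — n3 56->35; result -1 (same value as before).
  n7: checked — values it read are unchanged (n5 unchanged, n6 unchanged); reused cached -1 without running.
  n8: runs — n3 56->35; result 35.
  n12: runs — n8 56->35; result -2 (same value as before).
  n13: checked — values it read are unchanged (n12 unchanged, n9 unchanged); reused cached -9 without running.
  n14: checked — values it read are unchanged (n13 unchanged, n12 unchanged); reused cached -9 without running.

Key observation: the cutoff stops propagation at n7 — its inputs' values are unchanged, so it reuses its cache.

New value of n14: -9.
Computations that run: n3, n5, n8, n12 — 4 in total.
Values that change: x3, n3, n8.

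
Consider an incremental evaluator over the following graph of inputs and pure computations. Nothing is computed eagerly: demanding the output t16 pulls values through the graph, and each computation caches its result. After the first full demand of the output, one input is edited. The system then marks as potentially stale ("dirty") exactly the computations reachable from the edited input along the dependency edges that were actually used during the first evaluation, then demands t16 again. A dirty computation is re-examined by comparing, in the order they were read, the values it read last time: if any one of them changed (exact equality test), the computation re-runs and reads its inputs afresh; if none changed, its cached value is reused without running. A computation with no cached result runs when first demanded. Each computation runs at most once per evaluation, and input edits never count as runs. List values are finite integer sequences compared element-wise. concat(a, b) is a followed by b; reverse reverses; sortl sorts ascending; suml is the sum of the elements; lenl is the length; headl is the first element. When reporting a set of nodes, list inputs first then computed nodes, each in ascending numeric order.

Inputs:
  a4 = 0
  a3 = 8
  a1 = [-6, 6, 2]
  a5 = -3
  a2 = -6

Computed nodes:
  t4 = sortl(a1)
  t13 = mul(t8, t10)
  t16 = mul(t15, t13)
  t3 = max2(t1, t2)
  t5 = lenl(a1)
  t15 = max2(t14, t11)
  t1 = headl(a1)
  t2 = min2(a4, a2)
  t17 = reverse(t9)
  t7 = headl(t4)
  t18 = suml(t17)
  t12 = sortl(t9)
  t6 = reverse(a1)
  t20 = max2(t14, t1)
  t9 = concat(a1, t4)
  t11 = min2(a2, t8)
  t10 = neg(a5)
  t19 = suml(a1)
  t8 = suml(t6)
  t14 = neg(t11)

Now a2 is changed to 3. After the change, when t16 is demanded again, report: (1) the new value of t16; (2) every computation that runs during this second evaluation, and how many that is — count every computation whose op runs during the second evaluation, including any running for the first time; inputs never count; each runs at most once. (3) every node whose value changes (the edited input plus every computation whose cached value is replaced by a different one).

t16 now evaluates to 12.
Run set: t11, t14, t15, t16 (4 run).
Changed values: a2, t11, t14, t15, t16.

Initial pass — values computed on the first demand:
  t6 = reverse([-6, 6, 2]) = [2, 6, -6]
  t8 = suml([2, 6, -6]) = 2
  t10 = neg(-3) = 3
  t11 = min2(-6, 2) = -6
  t13 = mul(2, 3) = 6
  t14 = neg(-6) = 6
  t15 = max2(6, -6) = 6
  t16 = mul(6, 6) = 36

Second demand — change propagation:
  t11: re-runs because a2 -6->3; new result 2.
  t14: re-runs because t11 -6->2; new result -2.
  t15: re-runs because t14 6->-2; t11 -6->2; new result 2.
  t16: re-runs because t15 6->2; new result 12.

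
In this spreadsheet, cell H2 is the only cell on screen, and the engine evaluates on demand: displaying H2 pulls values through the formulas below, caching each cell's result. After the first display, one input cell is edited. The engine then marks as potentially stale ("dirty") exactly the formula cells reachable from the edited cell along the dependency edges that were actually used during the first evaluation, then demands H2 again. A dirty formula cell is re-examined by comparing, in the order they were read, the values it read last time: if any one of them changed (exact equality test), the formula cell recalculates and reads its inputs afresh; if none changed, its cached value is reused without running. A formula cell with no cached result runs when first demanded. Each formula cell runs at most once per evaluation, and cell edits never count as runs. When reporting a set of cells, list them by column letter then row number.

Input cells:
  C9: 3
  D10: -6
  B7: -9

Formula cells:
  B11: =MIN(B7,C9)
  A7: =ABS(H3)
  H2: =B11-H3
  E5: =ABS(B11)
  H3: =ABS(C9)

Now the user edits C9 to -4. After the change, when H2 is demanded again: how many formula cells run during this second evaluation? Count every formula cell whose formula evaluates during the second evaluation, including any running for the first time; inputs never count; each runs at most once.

Initial pass — values computed on the first demand:
  B11 = MIN(-9, 3) = -9
  H3 = ABS(3) = 3
  H2 = -9 - 3 = -12

Second demand — change propagation:
  B11: re-runs because C9 3->-4; new result -9 (unchanged).
  H3: re-runs because C9 3->-4; new result 4.
  H2: re-runs because H3 3->4; new result -13.

Run set: B11, H2, H3 (3 run).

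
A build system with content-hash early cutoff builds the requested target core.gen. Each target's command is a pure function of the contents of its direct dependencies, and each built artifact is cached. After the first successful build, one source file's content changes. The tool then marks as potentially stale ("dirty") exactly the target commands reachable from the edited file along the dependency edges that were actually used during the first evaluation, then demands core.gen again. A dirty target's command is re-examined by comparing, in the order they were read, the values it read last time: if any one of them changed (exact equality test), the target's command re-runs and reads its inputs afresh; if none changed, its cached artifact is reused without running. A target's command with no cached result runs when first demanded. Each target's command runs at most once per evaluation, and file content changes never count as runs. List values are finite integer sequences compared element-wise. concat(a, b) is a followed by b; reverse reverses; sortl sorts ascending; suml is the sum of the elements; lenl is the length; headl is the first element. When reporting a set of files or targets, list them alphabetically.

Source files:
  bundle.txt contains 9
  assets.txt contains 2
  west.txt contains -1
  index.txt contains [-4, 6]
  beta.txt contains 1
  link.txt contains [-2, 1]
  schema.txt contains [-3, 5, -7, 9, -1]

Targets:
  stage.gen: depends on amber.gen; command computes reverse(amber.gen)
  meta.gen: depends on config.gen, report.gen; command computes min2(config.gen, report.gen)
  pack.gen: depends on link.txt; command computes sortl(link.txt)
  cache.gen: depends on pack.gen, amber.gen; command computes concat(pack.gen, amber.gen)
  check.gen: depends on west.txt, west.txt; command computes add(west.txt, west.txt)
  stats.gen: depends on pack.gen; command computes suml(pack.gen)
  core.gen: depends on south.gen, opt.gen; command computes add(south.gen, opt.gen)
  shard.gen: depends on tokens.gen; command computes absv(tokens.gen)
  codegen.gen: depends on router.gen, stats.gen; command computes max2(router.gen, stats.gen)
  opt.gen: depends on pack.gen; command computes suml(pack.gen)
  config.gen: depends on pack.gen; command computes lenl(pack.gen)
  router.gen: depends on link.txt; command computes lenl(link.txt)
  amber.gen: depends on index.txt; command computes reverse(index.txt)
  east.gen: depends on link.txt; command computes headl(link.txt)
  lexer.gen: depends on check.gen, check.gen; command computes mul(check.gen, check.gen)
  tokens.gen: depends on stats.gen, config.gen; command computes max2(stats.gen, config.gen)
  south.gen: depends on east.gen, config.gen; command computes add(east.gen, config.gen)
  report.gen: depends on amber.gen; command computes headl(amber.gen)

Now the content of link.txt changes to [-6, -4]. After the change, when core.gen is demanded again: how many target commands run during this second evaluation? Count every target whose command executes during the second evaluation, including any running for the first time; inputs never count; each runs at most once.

Target commands that run: config.gen, core.gen, east.gen, opt.gen, pack.gen, south.gen — 6 in total.

First evaluation (everything demanded from the output):
  east.gen = headl([-2, 1]) = -2
  pack.gen = sortl([-2, 1]) = [-2, 1]
  config.gen = lenl([-2, 1]) = 2
  opt.gen = suml([-2, 1]) = -1
  south.gen = add(-2, 2) = 0
  core.gen = add(0, -1) = -1

Propagation after the edit:
  east.gen: runs — link.txt [-2, 1]->[-6, -4]; result -6.
  pack.gen: runs — link.txt [-2, 1]->[-6, -4]; result [-6, -4].
  config.gen: runs — pack.gen [-2, 1]->[-6, -4]; result 2 (same value as before).
  opt.gen: runs — pack.gen [-2, 1]->[-6, -4]; result -10.
  south.gen: runs — east.gen -2->-6; result -4.
  core.gen: runs — south.gen 0->-4; opt.gen -1->-10; result -14.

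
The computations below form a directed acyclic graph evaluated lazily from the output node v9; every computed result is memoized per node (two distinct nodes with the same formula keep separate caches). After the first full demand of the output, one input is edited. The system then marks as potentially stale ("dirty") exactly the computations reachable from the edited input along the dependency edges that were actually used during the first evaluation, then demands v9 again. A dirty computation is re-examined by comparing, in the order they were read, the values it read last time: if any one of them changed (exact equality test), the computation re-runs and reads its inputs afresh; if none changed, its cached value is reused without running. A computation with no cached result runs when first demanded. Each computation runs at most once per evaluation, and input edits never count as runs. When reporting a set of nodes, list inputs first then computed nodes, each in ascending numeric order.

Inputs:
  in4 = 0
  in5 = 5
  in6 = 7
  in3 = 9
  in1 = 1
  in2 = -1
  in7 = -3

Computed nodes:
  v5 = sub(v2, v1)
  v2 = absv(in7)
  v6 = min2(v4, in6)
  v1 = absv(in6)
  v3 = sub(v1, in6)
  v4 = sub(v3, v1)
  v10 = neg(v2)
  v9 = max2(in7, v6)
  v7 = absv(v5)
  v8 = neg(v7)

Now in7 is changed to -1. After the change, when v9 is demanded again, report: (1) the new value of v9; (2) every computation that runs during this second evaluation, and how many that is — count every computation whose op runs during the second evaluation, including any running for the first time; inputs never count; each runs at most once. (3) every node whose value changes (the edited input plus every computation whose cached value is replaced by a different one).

Demanding v9 again yields -1.
1 computations run: v9.
The nodes whose values change: in7, v9.

First demand of the output computes:
  v1 = absv(7) = 7
  v3 = sub(7, 7) = 0
  v4 = sub(0, 7) = -7
  v6 = min2(-7, 7) = -7
  v9 = max2(-3, -7) = -3

After the edit, cleaning proceeds:
  v9: a read changed (in7 -3->-1) — executes, giving -1.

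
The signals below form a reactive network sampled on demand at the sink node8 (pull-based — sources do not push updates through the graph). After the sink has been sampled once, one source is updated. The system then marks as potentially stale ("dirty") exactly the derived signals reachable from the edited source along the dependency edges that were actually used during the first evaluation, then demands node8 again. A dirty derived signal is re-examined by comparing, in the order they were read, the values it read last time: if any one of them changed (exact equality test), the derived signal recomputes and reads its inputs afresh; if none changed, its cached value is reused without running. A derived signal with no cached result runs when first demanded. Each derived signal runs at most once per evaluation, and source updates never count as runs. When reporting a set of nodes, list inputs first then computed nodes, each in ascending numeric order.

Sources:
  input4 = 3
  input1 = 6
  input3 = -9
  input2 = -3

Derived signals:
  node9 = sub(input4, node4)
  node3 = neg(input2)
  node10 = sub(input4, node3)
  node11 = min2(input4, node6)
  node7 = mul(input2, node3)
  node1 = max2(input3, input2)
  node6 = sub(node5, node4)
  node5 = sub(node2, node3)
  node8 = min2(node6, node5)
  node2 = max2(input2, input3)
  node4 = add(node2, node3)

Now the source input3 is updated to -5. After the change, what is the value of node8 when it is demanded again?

node8 now evaluates to -6.
The important point: node2 recomputes to an identical value, and the output ends up unchanged.

Initial pass — values computed on the first demand:
  node2 = max2(-3, -9) = -3
  node3 = neg(-3) = 3
  node4 = add(-3, 3) = 0
  node5 = sub(-3, 3) = -6
  node6 = sub(-6, 0) = -6
  node8 = min2(-6, -6) = -6

Second demand — change propagation:
  node2: re-runs because input3 -9->-5; new result -3 (unchanged).
  node4: re-examined; everything it read last time is the same (node2 unchanged, node3 unchanged) — cache 0 kept, no run.
  node5: re-examined; everything it read last time is the same (node2 unchanged, node3 unchanged) — cache -6 kept, no run.
  node6: re-examined; everything it read last time is the same (node5 unchanged, node4 unchanged) — cache -6 kept, no run.
  node8: re-examined; everything it read last time is the same (node6 unchanged, node5 unchanged) — cache -6 kept, no run.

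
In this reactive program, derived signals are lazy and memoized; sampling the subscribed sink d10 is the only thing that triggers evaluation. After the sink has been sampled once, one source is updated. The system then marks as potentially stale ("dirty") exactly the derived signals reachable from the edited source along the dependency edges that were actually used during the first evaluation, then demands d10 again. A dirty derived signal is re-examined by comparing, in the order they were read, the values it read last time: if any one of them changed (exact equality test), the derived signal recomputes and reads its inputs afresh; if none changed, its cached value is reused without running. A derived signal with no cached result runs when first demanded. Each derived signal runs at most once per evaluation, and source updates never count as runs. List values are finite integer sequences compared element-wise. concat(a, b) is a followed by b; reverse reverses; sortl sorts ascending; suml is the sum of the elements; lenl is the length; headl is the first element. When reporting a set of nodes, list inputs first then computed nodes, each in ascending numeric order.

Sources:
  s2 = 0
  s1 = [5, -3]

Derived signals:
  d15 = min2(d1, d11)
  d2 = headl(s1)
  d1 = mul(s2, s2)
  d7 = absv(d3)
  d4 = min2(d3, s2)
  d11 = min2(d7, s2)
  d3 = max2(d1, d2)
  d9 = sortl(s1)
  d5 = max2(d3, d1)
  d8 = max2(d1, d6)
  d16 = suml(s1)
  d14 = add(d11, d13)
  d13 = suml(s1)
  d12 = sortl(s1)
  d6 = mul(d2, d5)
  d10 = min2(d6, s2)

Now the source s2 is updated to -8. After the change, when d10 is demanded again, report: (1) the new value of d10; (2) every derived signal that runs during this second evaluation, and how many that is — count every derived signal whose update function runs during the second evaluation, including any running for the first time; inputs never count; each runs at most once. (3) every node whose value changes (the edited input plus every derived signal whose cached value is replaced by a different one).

Demanding d10 again yields -8.
5 derived signals run: d1, d3, d5, d6, d10.
The nodes whose values change: s2, d1, d3, d5, d6, d10.

First demand of the output computes:
  d1 = mul(0, 0) = 0
  d2 = headl([5, -3]) = 5
  d3 = max2(0, 5) = 5
  d5 = max2(5, 0) = 5
  d6 = mul(5, 5) = 25
  d10 = min2(25, 0) = 0

After the edit, cleaning proceeds:
  d1: a read changed (s2 0->-8; s2 0->-8) — executes, giving 64.
  d3: a read changed (d1 0->64) — executes, giving 64.
  d5: a read changed (d3 5->64; d1 0->64) — executes, giving 64.
  d6: a read changed (d5 5->64) — executes, giving 320.
  d10: a read changed (d6 25->320; s2 0->-8) — executes, giving -8.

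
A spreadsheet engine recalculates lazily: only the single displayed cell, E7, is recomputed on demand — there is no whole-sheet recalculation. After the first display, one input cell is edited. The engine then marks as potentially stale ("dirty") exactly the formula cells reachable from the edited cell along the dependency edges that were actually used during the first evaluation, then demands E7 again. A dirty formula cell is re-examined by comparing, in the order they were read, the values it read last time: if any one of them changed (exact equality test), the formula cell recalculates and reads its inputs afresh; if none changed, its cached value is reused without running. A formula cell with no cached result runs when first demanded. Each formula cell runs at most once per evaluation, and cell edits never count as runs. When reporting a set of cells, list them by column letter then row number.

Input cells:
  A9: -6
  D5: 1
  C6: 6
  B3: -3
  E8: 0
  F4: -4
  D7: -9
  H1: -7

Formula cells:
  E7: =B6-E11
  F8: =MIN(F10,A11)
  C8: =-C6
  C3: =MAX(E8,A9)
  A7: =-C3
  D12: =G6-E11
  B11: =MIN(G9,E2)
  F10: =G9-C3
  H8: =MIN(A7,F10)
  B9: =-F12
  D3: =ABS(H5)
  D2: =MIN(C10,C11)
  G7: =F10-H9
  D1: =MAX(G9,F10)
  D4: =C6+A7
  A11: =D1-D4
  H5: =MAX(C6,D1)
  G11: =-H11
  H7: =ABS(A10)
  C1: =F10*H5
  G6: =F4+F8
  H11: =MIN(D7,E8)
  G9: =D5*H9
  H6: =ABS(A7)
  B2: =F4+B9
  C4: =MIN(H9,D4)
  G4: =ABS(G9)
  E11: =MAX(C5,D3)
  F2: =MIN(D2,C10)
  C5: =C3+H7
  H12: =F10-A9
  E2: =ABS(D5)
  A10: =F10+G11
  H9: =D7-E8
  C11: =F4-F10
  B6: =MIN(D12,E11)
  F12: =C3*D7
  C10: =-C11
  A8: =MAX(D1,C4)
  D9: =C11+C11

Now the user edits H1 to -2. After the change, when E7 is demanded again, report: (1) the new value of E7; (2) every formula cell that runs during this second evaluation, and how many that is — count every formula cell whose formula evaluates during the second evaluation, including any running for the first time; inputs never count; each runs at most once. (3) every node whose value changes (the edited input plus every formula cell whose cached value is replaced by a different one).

First evaluation (everything demanded from the output):
  C3 = MAX(0, -6) = 0
  A7 = -(0) = 0
  D4 = 6 + 0 = 6
  H9 = -9 - 0 = -9
  G9 = 1 * -9 = -9
  F10 = -9 - 0 = -9
  D1 = MAX(-9, -9) = -9
  A11 = -9 - 6 = -15
  F8 = MIN(-9, -15) = -15
  G6 = -4 + -15 = -19
  H5 = MAX(6, -9) = 6
  D3 = ABS(6) = 6
  H11 = MIN(-9, 0) = -9
  G11 = -(-9) = 9
  A10 = -9 + 9 = 0
  H7 = ABS(0) = 0
  C5 = 0 + 0 = 0
  E11 = MAX(0, 6) = 6
  D12 = -19 - 6 = -25
  B6 = MIN(-25, 6) = -25
  E7 = -25 - 6 = -31

Propagation after the edit:
  H1 feeds no computation that the output demands — nothing is marked dirty and nothing runs.

Key observation: H1 is never demanded by the output, so the edit triggers no recomputation at all.

New value of E7: -31.
Formula cells that run: none — 0 in total.
Values that change: H1.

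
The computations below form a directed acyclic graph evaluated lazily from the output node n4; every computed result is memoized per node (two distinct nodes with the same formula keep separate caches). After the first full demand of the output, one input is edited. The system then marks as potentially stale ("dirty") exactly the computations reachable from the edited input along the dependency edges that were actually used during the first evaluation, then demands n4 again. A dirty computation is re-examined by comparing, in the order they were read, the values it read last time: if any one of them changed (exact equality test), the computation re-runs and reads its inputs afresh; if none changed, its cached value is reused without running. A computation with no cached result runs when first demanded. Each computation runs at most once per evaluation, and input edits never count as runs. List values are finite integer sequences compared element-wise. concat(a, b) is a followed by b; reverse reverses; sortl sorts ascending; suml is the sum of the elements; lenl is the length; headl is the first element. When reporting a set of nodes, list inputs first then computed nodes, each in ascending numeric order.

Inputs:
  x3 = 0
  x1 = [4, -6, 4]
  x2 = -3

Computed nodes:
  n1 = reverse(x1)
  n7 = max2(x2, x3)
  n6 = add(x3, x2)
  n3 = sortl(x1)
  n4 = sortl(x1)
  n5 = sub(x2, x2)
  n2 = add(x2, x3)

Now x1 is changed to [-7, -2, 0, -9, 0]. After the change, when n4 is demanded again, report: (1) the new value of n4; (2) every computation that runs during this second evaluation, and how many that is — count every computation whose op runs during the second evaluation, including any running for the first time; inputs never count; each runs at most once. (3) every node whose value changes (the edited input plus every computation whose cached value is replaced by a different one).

Demanding n4 again yields [-9, -7, -2, 0, 0].
1 computations run: n4.
The nodes whose values change: x1, n4.

First demand of the output computes:
  n4 = sortl([4, -6, 4]) = [-6, 4, 4]

After the edit, cleaning proceeds:
  n4: a read changed (x1 [4, -6, 4]->[-7, -2, 0, -9, 0]) — executes, giving [-9, -7, -2, 0, 0].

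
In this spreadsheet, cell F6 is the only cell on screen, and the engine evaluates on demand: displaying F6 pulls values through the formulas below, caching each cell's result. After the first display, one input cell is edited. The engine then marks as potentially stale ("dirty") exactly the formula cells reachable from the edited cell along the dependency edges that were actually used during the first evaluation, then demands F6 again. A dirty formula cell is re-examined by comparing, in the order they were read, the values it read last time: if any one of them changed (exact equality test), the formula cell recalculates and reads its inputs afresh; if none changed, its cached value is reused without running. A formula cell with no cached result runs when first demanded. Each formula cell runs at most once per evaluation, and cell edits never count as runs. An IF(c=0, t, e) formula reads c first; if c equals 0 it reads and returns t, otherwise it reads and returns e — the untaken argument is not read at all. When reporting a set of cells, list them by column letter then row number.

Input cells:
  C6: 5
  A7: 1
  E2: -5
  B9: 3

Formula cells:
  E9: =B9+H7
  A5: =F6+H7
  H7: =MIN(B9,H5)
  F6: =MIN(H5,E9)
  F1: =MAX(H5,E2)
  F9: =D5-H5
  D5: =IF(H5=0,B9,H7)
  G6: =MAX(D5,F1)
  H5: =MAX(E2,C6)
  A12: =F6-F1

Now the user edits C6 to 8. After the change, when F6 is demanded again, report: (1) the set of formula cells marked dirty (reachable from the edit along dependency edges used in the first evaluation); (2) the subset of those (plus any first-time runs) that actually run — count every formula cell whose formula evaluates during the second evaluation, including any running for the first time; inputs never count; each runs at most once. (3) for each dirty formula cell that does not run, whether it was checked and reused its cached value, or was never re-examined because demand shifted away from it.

Dirty set: E9, F6, H5, H7.
Run set: F6, H5, H7 (3 run).
Re-examined without running (cache reused): E9.
The important point: at E9 every value read last time is unchanged, so the dirty flag clears without a run.

Initial pass — values computed on the first demand:
  H5 = MAX(-5, 5) = 5
  H7 = MIN(3, 5) = 3
  E9 = 3 + 3 = 6
  F6 = MIN(5, 6) = 5

Second demand — change propagation:
  H5: re-runs because C6 5->8; new result 8.
  H7: re-runs because H5 5->8; new result 3 (unchanged).
  E9: re-examined; everything it read last time is the same (B9 unchanged, H7 unchanged) — cache 6 kept, no run.
  F6: re-runs because H5 5->8; new result 6.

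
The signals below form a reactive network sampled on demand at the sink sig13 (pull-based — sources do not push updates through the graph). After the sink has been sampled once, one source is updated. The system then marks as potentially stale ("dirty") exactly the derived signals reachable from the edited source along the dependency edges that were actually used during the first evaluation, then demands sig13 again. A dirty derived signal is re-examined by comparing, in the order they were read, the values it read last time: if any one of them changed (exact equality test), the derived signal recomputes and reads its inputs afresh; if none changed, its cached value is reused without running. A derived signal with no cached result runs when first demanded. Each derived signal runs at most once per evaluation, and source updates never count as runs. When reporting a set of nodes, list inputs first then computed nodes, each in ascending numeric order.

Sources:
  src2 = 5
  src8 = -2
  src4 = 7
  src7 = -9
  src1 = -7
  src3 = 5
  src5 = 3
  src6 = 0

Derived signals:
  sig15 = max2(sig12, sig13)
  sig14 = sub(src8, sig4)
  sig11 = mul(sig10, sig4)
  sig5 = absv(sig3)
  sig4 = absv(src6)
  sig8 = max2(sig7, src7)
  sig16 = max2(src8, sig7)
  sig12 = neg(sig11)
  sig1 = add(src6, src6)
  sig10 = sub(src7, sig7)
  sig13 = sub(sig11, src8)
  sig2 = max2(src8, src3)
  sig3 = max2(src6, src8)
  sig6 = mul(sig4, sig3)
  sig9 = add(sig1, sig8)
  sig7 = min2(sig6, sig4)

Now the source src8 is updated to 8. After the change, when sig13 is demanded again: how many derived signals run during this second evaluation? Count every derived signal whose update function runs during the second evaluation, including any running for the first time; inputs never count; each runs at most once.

Initial pass — values computed on the first demand:
  sig3 = max2(0, -2) = 0
  sig4 = absv(0) = 0
  sig6 = mul(0, 0) = 0
  sig7 = min2(0, 0) = 0
  sig10 = sub(-9, 0) = -9
  sig11 = mul(-9, 0) = 0
  sig13 = sub(0, -2) = 2

Second demand — change propagation:
  sig3: re-runs because src8 -2->8; new result 8.
  sig6: re-runs because sig3 0->8; new result 0 (unchanged).
  sig7: re-examined; everything it read last time is the same (sig6 unchanged, sig4 unchanged) — cache 0 kept, no run.
  sig10: re-examined; everything it read last time is the same (src7 unchanged, sig7 unchanged) — cache -9 kept, no run.
  sig11: re-examined; everything it read last time is the same (sig10 unchanged, sig4 unchanged) — cache 0 kept, no run.
  sig13: re-runs because src8 -2->8; new result -8.

The important point: at sig7 every value read last time is unchanged, so the dirty flag clears without a run.

Run set: sig3, sig6, sig13 (3 run).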